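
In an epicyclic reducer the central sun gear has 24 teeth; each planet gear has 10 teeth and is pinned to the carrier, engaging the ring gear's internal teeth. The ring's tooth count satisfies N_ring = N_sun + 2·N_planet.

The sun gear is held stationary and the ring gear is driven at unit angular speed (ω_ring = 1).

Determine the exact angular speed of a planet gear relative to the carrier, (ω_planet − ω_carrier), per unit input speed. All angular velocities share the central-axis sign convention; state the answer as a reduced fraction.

N_ring = 24 + 2·10 = 44
24(ω_s−ω_c) = −44(ω_r−ω_c),  ω_s=0, ω_r=1
24(0−ω_c) = −44(1−ω_c)  ⇒  68ω_c = 44  ⇒  ω_c = 11/17
sun–planet: 24·(0−11/17) = −10·(ω_p−ω_c)  ⇒  ω_p−ω_c = −(24/10)·(-11/17) = 132/85

132/85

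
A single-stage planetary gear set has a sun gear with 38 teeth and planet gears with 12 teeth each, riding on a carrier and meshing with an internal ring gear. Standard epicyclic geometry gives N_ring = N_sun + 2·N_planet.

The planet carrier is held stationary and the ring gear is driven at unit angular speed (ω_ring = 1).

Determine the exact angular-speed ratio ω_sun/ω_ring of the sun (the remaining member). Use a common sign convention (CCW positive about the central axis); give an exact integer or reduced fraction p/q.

-31/19

N_ring = 38 + 2·12 = 62
38(ω_s−ω_c) = −62(ω_r−ω_c),  ω_c=0, ω_r=1
ω_s = 0 − (62/38)(1−0) = -31/19
ω_s/ω_r = -31/19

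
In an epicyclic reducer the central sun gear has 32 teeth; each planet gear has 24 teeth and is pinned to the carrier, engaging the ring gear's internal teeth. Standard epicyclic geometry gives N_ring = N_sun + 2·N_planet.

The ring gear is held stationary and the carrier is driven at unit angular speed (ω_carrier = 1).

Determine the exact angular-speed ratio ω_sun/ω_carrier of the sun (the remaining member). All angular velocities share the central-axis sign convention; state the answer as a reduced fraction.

7/2

N_ring = 32 + 2·24 = 80
32(ω_s−ω_c) = −80(ω_r−ω_c),  ω_r=0, ω_c=1
ω_s = 1 − (80/32)(0−1) = 7/2
ω_s/ω_c = 7/2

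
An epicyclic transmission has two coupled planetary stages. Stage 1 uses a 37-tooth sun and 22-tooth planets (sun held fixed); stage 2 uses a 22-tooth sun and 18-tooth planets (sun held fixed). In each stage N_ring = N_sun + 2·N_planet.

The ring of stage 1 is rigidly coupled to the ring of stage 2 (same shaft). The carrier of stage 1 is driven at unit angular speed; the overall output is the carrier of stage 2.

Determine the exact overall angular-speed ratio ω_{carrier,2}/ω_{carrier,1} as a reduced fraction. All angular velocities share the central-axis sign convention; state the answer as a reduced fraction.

Stage 1: N_ring = 37 + 2·22 = 81
Stage 1: 37(ω_s−ω_c) = −81(ω_r−ω_c),  ω_s=0, ω_c=1
Stage 1: ω_r = 1 − (37/81)(0−1) = 118/81
  ⇒ ω_r¹/ω_c¹ = 118/81
Stage 2: N_ring = 22 + 2·18 = 58
Stage 2: 22(ω_s−ω_c) = −58(ω_r−ω_c),  ω_s=0, ω_r=1
Stage 2: 22(0−ω_c) = −58(1−ω_c)  ⇒  80ω_c = 58  ⇒  ω_c = 29/40
  ⇒ ω_c²/ω_r² = 29/40
Coupling ω_r² = ω_r¹ ⇒ overall = 118/81 × 29/40 = 1711/1620

1711/1620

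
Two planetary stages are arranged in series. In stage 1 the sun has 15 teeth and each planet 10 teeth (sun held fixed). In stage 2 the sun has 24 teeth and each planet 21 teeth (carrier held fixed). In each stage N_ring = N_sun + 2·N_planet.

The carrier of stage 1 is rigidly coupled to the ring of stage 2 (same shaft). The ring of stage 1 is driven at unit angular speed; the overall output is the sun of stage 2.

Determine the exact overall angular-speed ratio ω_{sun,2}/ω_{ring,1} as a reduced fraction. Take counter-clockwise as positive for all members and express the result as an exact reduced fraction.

Stage 1: N_ring = 15 + 2·10 = 35
Stage 1: 15(ω_s−ω_c) = −35(ω_r−ω_c),  ω_s=0, ω_r=1
Stage 1: 15(0−ω_c) = −35(1−ω_c)  ⇒  50ω_c = 35  ⇒  ω_c = 7/10
  ⇒ ω_c¹/ω_r¹ = 7/10
Stage 2: N_ring = 24 + 2·21 = 66
Stage 2: 24(ω_s−ω_c) = −66(ω_r−ω_c),  ω_c=0, ω_r=1
Stage 2: ω_s = 0 − (66/24)(1−0) = -11/4
  ⇒ ω_s²/ω_r² = -11/4
Coupling ω_r² = ω_c¹ ⇒ overall = 7/10 × -11/4 = -77/40

-77/40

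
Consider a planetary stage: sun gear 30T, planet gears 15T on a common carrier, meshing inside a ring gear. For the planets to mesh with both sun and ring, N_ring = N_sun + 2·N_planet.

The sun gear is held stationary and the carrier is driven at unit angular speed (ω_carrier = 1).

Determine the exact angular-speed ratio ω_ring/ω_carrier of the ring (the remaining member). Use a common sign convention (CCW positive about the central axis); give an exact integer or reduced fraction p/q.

3/2

N_ring = 30 + 2·15 = 60
30(ω_s−ω_c) = −60(ω_r−ω_c),  ω_s=0, ω_c=1
ω_r = 1 − (30/60)(0−1) = 3/2
ω_r/ω_c = 3/2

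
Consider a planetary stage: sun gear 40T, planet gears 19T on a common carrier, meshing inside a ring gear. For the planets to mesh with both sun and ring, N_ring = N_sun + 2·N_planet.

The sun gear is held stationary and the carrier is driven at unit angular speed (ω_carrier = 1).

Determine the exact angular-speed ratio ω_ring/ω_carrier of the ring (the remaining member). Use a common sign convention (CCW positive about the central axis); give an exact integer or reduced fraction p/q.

N_ring = 40 + 2·19 = 78
40(ω_s−ω_c) = −78(ω_r−ω_c),  ω_s=0, ω_c=1
ω_r = 1 − (40/78)(0−1) = 59/39
ω_r/ω_c = 59/39

59/39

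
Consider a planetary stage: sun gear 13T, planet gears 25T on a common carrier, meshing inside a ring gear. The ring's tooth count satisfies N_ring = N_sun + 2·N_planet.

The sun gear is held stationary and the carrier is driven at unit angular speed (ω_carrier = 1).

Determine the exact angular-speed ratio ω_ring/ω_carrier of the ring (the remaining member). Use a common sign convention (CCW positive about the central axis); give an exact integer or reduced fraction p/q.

76/63

N_ring = 13 + 2·25 = 63
13(ω_s−ω_c) = −63(ω_r−ω_c),  ω_s=0, ω_c=1
ω_r = 1 − (13/63)(0−1) = 76/63
ω_r/ω_c = 76/63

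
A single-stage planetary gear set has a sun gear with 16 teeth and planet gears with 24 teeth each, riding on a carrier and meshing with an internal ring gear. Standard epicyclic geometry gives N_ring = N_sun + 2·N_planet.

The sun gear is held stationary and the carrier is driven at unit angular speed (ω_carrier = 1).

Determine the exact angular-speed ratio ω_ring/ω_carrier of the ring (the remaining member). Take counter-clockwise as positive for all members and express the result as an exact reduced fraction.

N_ring = 16 + 2·24 = 64
16(ω_s−ω_c) = −64(ω_r−ω_c),  ω_s=0, ω_c=1
ω_r = 1 − (16/64)(0−1) = 5/4
ω_r/ω_c = 5/4

5/4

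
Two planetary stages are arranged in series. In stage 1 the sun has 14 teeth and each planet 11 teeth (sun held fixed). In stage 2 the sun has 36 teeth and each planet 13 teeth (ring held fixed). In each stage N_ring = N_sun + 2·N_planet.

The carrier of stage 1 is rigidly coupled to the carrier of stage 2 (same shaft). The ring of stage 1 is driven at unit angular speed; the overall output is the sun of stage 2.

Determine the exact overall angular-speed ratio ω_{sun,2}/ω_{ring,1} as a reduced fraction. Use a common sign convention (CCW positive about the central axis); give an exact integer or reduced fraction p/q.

49/25

Stage 1: N_ring = 14 + 2·11 = 36
Stage 1: 14(ω_s−ω_c) = −36(ω_r−ω_c),  ω_s=0, ω_r=1
Stage 1: 14(0−ω_c) = −36(1−ω_c)  ⇒  50ω_c = 36  ⇒  ω_c = 18/25
  ⇒ ω_c¹/ω_r¹ = 18/25
Stage 2: N_ring = 36 + 2·13 = 62
Stage 2: 36(ω_s−ω_c) = −62(ω_r−ω_c),  ω_r=0, ω_c=1
Stage 2: ω_s = 1 − (62/36)(0−1) = 49/18
  ⇒ ω_s²/ω_c² = 49/18
Coupling ω_c² = ω_c¹ ⇒ overall = 18/25 × 49/18 = 49/25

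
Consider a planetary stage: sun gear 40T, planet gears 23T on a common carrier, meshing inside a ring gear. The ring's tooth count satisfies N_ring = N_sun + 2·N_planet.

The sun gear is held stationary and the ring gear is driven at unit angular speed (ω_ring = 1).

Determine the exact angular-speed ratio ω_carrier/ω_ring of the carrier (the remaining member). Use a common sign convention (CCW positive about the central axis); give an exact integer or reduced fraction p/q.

N_ring = 40 + 2·23 = 86
40(ω_s−ω_c) = −86(ω_r−ω_c),  ω_s=0, ω_r=1
40(0−ω_c) = −86(1−ω_c)  ⇒  126ω_c = 86  ⇒  ω_c = 43/63
ω_c/ω_r = 43/63

43/63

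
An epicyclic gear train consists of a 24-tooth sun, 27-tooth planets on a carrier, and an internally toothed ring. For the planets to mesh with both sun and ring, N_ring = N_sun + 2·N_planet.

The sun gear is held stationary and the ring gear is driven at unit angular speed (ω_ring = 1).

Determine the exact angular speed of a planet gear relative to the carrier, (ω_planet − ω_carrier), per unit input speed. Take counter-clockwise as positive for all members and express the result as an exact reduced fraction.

N_ring = 24 + 2·27 = 78
24(ω_s−ω_c) = −78(ω_r−ω_c),  ω_s=0, ω_r=1
24(0−ω_c) = −78(1−ω_c)  ⇒  102ω_c = 78  ⇒  ω_c = 13/17
sun–planet: 24·(0−13/17) = −27·(ω_p−ω_c)  ⇒  ω_p−ω_c = −(24/27)·(-13/17) = 104/153

104/153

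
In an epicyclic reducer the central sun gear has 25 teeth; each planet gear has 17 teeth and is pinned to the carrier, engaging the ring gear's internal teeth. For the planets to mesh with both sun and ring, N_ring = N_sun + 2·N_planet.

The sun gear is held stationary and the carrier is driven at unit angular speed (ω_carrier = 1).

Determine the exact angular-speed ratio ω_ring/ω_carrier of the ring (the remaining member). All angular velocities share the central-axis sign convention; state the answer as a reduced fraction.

84/59

N_ring = 25 + 2·17 = 59
25(ω_s−ω_c) = −59(ω_r−ω_c),  ω_s=0, ω_c=1
ω_r = 1 − (25/59)(0−1) = 84/59
ω_r/ω_c = 84/59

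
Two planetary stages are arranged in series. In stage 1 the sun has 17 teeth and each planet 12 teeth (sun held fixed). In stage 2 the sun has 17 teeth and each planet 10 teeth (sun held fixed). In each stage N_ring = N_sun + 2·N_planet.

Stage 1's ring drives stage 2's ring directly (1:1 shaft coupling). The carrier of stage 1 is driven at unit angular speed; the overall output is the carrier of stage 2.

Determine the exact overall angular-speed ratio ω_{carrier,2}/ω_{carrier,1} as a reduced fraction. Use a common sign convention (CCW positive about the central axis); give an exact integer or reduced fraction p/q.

Stage 1: N_ring = 17 + 2·12 = 41
Stage 1: 17(ω_s−ω_c) = −41(ω_r−ω_c),  ω_s=0, ω_c=1
Stage 1: ω_r = 1 − (17/41)(0−1) = 58/41
  ⇒ ω_r¹/ω_c¹ = 58/41
Stage 2: N_ring = 17 + 2·10 = 37
Stage 2: 17(ω_s−ω_c) = −37(ω_r−ω_c),  ω_s=0, ω_r=1
Stage 2: 17(0−ω_c) = −37(1−ω_c)  ⇒  54ω_c = 37  ⇒  ω_c = 37/54
  ⇒ ω_c²/ω_r² = 37/54
Coupling ω_r² = ω_r¹ ⇒ overall = 58/41 × 37/54 = 1073/1107

1073/1107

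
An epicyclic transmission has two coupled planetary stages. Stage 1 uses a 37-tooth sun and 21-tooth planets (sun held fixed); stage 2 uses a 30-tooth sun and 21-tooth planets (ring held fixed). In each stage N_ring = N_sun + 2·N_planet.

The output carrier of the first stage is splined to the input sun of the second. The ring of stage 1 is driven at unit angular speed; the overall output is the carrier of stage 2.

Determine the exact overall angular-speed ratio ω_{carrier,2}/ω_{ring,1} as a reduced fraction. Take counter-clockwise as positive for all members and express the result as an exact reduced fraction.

395/1972

Stage 1: N_ring = 37 + 2·21 = 79
Stage 1: 37(ω_s−ω_c) = −79(ω_r−ω_c),  ω_s=0, ω_r=1
Stage 1: 37(0−ω_c) = −79(1−ω_c)  ⇒  116ω_c = 79  ⇒  ω_c = 79/116
  ⇒ ω_c¹/ω_r¹ = 79/116
Stage 2: N_ring = 30 + 2·21 = 72
Stage 2: 30(ω_s−ω_c) = −72(ω_r−ω_c),  ω_r=0, ω_s=1
Stage 2: 30(1−ω_c) = −72(0−ω_c)  ⇒  102ω_c = 30  ⇒  ω_c = 5/17
  ⇒ ω_c²/ω_s² = 5/17
Coupling ω_s² = ω_c¹ ⇒ overall = 79/116 × 5/17 = 395/1972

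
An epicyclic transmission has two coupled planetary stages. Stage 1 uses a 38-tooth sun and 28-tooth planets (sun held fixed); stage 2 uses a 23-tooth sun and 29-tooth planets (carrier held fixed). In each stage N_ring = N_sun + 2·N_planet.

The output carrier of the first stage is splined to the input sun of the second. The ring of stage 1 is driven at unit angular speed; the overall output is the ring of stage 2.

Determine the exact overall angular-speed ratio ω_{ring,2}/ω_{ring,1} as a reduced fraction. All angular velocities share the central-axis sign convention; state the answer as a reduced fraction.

Stage 1: N_ring = 38 + 2·28 = 94
Stage 1: 38(ω_s−ω_c) = −94(ω_r−ω_c),  ω_s=0, ω_r=1
Stage 1: 38(0−ω_c) = −94(1−ω_c)  ⇒  132ω_c = 94  ⇒  ω_c = 47/66
  ⇒ ω_c¹/ω_r¹ = 47/66
Stage 2: N_ring = 23 + 2·29 = 81
Stage 2: 23(ω_s−ω_c) = −81(ω_r−ω_c),  ω_c=0, ω_s=1
Stage 2: ω_r = 0 − (23/81)(1−0) = -23/81
  ⇒ ω_r²/ω_s² = -23/81
Coupling ω_s² = ω_c¹ ⇒ overall = 47/66 × -23/81 = -1081/5346

-1081/5346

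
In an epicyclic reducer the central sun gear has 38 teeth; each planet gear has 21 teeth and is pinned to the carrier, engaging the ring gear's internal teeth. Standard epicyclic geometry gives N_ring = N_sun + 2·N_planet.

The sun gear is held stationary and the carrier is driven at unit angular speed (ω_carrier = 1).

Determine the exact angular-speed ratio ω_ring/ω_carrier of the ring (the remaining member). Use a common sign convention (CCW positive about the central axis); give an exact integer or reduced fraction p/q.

59/40

N_ring = 38 + 2·21 = 80
38(ω_s−ω_c) = −80(ω_r−ω_c),  ω_s=0, ω_c=1
ω_r = 1 − (38/80)(0−1) = 59/40
ω_r/ω_c = 59/40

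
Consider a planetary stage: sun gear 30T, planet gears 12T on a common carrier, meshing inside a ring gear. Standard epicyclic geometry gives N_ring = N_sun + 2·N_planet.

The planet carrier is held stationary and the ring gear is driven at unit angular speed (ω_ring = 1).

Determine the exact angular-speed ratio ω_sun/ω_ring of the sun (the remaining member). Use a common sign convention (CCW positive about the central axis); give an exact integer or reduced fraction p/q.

N_ring = 30 + 2·12 = 54
30(ω_s−ω_c) = −54(ω_r−ω_c),  ω_c=0, ω_r=1
ω_s = 0 − (54/30)(1−0) = -9/5
ω_s/ω_r = -9/5

-9/5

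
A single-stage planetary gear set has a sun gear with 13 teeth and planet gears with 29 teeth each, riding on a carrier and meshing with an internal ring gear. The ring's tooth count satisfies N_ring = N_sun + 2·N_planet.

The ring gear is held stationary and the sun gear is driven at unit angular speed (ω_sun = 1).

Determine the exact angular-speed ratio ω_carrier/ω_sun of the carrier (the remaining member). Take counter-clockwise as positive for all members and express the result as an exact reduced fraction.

N_ring = 13 + 2·29 = 71
13(ω_s−ω_c) = −71(ω_r−ω_c),  ω_r=0, ω_s=1
13(1−ω_c) = −71(0−ω_c)  ⇒  84ω_c = 13  ⇒  ω_c = 13/84
ω_c/ω_s = 13/84

13/84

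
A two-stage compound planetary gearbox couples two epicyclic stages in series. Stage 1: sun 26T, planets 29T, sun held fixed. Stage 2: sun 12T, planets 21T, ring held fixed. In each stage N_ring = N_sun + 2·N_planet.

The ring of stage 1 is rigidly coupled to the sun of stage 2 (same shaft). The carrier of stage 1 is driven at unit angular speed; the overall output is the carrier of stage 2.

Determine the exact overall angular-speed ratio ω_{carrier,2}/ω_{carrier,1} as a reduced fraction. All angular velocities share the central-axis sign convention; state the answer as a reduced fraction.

5/21

Stage 1: N_ring = 26 + 2·29 = 84
Stage 1: 26(ω_s−ω_c) = −84(ω_r−ω_c),  ω_s=0, ω_c=1
Stage 1: ω_r = 1 − (26/84)(0−1) = 55/42
  ⇒ ω_r¹/ω_c¹ = 55/42
Stage 2: N_ring = 12 + 2·21 = 54
Stage 2: 12(ω_s−ω_c) = −54(ω_r−ω_c),  ω_r=0, ω_s=1
Stage 2: 12(1−ω_c) = −54(0−ω_c)  ⇒  66ω_c = 12  ⇒  ω_c = 2/11
  ⇒ ω_c²/ω_s² = 2/11
Coupling ω_s² = ω_r¹ ⇒ overall = 55/42 × 2/11 = 5/21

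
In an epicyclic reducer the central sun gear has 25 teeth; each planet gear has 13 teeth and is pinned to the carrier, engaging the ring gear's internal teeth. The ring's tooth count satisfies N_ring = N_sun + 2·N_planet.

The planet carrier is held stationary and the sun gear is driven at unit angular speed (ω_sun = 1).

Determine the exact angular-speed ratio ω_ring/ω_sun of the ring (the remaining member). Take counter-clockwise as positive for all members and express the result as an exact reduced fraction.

N_ring = 25 + 2·13 = 51
25(ω_s−ω_c) = −51(ω_r−ω_c),  ω_c=0, ω_s=1
ω_r = 0 − (25/51)(1−0) = -25/51
ω_r/ω_s = -25/51

-25/51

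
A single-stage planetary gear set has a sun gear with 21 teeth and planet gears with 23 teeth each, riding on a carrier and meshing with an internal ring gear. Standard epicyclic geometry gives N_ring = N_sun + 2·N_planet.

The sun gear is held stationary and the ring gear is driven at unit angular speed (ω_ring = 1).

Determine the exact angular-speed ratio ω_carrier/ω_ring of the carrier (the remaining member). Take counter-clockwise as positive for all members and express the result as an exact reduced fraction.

67/88

N_ring = 21 + 2·23 = 67
21(ω_s−ω_c) = −67(ω_r−ω_c),  ω_s=0, ω_r=1
21(0−ω_c) = −67(1−ω_c)  ⇒  88ω_c = 67  ⇒  ω_c = 67/88
ω_c/ω_r = 67/88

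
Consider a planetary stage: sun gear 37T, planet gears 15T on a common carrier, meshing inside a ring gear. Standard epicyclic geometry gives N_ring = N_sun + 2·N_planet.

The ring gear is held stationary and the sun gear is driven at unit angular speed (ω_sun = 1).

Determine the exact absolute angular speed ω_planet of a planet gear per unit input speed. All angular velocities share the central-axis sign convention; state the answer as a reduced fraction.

N_ring = 37 + 2·15 = 67
37(ω_s−ω_c) = −67(ω_r−ω_c),  ω_r=0, ω_s=1
37(1−ω_c) = −67(0−ω_c)  ⇒  104ω_c = 37  ⇒  ω_c = 37/104
sun–planet: 37·(1−37/104) = −15·(ω_p−ω_c)  ⇒  ω_p−ω_c = −(37/15)·(67/104) = -2479/1560
ω_p = 37/104 − 2479/1560 = -37/30

-37/30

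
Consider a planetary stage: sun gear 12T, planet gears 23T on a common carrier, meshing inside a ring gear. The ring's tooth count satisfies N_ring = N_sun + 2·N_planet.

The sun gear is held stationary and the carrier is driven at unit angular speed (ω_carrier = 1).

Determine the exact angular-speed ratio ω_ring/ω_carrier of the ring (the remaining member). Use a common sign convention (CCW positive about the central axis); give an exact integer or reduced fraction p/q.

35/29

N_ring = 12 + 2·23 = 58
12(ω_s−ω_c) = −58(ω_r−ω_c),  ω_s=0, ω_c=1
ω_r = 1 − (12/58)(0−1) = 35/29
ω_r/ω_c = 35/29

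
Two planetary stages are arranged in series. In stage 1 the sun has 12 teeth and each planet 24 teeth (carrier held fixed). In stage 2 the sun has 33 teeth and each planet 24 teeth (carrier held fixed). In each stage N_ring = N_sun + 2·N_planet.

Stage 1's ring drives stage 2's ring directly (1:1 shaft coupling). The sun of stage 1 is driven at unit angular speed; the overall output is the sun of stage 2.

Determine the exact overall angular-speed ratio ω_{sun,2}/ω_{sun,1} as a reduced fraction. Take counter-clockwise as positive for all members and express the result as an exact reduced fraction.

Stage 1: N_ring = 12 + 2·24 = 60
Stage 1: 12(ω_s−ω_c) = −60(ω_r−ω_c),  ω_c=0, ω_s=1
Stage 1: ω_r = 0 − (12/60)(1−0) = -1/5
  ⇒ ω_r¹/ω_s¹ = -1/5
Stage 2: N_ring = 33 + 2·24 = 81
Stage 2: 33(ω_s−ω_c) = −81(ω_r−ω_c),  ω_c=0, ω_r=1
Stage 2: ω_s = 0 − (81/33)(1−0) = -27/11
  ⇒ ω_s²/ω_r² = -27/11
Coupling ω_r² = ω_r¹ ⇒ overall = -1/5 × -27/11 = 27/55

27/55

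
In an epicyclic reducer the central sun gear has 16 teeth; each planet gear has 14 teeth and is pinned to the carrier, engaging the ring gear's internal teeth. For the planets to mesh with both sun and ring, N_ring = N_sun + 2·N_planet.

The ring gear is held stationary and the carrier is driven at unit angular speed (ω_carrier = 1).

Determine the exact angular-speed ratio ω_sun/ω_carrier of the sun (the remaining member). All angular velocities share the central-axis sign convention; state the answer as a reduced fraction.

N_ring = 16 + 2·14 = 44
16(ω_s−ω_c) = −44(ω_r−ω_c),  ω_r=0, ω_c=1
ω_s = 1 − (44/16)(0−1) = 15/4
ω_s/ω_c = 15/4

15/4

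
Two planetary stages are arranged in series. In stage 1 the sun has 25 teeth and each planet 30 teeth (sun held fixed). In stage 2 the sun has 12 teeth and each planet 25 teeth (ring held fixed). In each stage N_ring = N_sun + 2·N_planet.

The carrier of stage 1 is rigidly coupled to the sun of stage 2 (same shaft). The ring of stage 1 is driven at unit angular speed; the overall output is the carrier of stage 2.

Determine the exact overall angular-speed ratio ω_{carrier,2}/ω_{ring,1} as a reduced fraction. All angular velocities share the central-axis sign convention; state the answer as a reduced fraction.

Stage 1: N_ring = 25 + 2·30 = 85
Stage 1: 25(ω_s−ω_c) = −85(ω_r−ω_c),  ω_s=0, ω_r=1
Stage 1: 25(0−ω_c) = −85(1−ω_c)  ⇒  110ω_c = 85  ⇒  ω_c = 17/22
  ⇒ ω_c¹/ω_r¹ = 17/22
Stage 2: N_ring = 12 + 2·25 = 62
Stage 2: 12(ω_s−ω_c) = −62(ω_r−ω_c),  ω_r=0, ω_s=1
Stage 2: 12(1−ω_c) = −62(0−ω_c)  ⇒  74ω_c = 12  ⇒  ω_c = 6/37
  ⇒ ω_c²/ω_s² = 6/37
Coupling ω_s² = ω_c¹ ⇒ overall = 17/22 × 6/37 = 51/407

51/407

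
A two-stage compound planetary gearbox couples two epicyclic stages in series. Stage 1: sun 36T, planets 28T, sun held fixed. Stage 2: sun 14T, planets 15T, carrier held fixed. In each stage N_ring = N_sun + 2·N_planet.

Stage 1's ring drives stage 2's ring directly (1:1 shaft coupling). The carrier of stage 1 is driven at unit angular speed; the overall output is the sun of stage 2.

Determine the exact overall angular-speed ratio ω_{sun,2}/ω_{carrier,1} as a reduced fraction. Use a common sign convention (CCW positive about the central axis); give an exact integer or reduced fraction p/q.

Stage 1: N_ring = 36 + 2·28 = 92
Stage 1: 36(ω_s−ω_c) = −92(ω_r−ω_c),  ω_s=0, ω_c=1
Stage 1: ω_r = 1 − (36/92)(0−1) = 32/23
  ⇒ ω_r¹/ω_c¹ = 32/23
Stage 2: N_ring = 14 + 2·15 = 44
Stage 2: 14(ω_s−ω_c) = −44(ω_r−ω_c),  ω_c=0, ω_r=1
Stage 2: ω_s = 0 − (44/14)(1−0) = -22/7
  ⇒ ω_s²/ω_r² = -22/7
Coupling ω_r² = ω_r¹ ⇒ overall = 32/23 × -22/7 = -704/161

-704/161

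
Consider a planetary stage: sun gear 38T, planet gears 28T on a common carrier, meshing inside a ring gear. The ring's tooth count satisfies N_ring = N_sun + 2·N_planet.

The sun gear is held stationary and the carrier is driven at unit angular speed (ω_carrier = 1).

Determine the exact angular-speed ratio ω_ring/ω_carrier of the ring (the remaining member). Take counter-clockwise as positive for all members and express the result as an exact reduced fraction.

N_ring = 38 + 2·28 = 94
38(ω_s−ω_c) = −94(ω_r−ω_c),  ω_s=0, ω_c=1
ω_r = 1 − (38/94)(0−1) = 66/47
ω_r/ω_c = 66/47

66/47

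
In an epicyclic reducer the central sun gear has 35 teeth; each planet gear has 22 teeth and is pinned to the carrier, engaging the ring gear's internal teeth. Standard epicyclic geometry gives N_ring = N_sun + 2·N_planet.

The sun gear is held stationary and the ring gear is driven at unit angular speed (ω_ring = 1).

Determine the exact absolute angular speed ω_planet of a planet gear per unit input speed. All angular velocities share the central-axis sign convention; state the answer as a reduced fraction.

79/44

N_ring = 35 + 2·22 = 79
35(ω_s−ω_c) = −79(ω_r−ω_c),  ω_s=0, ω_r=1
35(0−ω_c) = −79(1−ω_c)  ⇒  114ω_c = 79  ⇒  ω_c = 79/114
sun–planet: 35·(0−79/114) = −22·(ω_p−ω_c)  ⇒  ω_p−ω_c = −(35/22)·(-79/114) = 2765/2508
ω_p = 79/114 + 2765/2508 = 79/44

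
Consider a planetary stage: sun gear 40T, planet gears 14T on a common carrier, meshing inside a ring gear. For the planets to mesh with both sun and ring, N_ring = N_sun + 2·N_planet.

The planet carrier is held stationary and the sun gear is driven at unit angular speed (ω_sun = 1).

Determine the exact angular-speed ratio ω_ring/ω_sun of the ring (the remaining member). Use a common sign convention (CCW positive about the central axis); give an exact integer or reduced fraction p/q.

-10/17

N_ring = 40 + 2·14 = 68
40(ω_s−ω_c) = −68(ω_r−ω_c),  ω_c=0, ω_s=1
ω_r = 0 − (40/68)(1−0) = -10/17
ω_r/ω_s = -10/17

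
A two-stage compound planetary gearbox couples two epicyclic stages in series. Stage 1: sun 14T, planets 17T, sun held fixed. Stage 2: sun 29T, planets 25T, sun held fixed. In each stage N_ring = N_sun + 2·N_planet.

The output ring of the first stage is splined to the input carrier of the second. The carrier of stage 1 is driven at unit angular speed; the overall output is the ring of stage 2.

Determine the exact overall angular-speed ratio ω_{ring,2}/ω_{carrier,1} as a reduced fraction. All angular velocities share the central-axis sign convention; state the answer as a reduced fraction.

279/158

Stage 1: N_ring = 14 + 2·17 = 48
Stage 1: 14(ω_s−ω_c) = −48(ω_r−ω_c),  ω_s=0, ω_c=1
Stage 1: ω_r = 1 − (14/48)(0−1) = 31/24
  ⇒ ω_r¹/ω_c¹ = 31/24
Stage 2: N_ring = 29 + 2·25 = 79
Stage 2: 29(ω_s−ω_c) = −79(ω_r−ω_c),  ω_s=0, ω_c=1
Stage 2: ω_r = 1 − (29/79)(0−1) = 108/79
  ⇒ ω_r²/ω_c² = 108/79
Coupling ω_c² = ω_r¹ ⇒ overall = 31/24 × 108/79 = 279/158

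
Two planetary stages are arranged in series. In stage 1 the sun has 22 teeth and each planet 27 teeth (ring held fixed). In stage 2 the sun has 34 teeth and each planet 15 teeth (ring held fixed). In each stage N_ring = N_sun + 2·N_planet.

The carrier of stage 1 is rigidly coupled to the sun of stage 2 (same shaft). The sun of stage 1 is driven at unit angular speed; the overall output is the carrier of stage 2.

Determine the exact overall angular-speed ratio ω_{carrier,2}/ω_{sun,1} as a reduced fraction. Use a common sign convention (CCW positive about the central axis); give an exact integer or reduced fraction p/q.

187/2401

Stage 1: N_ring = 22 + 2·27 = 76
Stage 1: 22(ω_s−ω_c) = −76(ω_r−ω_c),  ω_r=0, ω_s=1
Stage 1: 22(1−ω_c) = −76(0−ω_c)  ⇒  98ω_c = 22  ⇒  ω_c = 11/49
  ⇒ ω_c¹/ω_s¹ = 11/49
Stage 2: N_ring = 34 + 2·15 = 64
Stage 2: 34(ω_s−ω_c) = −64(ω_r−ω_c),  ω_r=0, ω_s=1
Stage 2: 34(1−ω_c) = −64(0−ω_c)  ⇒  98ω_c = 34  ⇒  ω_c = 17/49
  ⇒ ω_c²/ω_s² = 17/49
Coupling ω_s² = ω_c¹ ⇒ overall = 11/49 × 17/49 = 187/2401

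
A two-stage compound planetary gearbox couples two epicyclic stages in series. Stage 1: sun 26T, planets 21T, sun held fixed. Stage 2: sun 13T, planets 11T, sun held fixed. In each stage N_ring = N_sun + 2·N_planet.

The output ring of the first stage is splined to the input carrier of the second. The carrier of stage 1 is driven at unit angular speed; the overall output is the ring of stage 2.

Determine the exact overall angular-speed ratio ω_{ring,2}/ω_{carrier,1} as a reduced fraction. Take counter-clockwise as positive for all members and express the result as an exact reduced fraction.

1128/595

Stage 1: N_ring = 26 + 2·21 = 68
Stage 1: 26(ω_s−ω_c) = −68(ω_r−ω_c),  ω_s=0, ω_c=1
Stage 1: ω_r = 1 − (26/68)(0−1) = 47/34
  ⇒ ω_r¹/ω_c¹ = 47/34
Stage 2: N_ring = 13 + 2·11 = 35
Stage 2: 13(ω_s−ω_c) = −35(ω_r−ω_c),  ω_s=0, ω_c=1
Stage 2: ω_r = 1 − (13/35)(0−1) = 48/35
  ⇒ ω_r²/ω_c² = 48/35
Coupling ω_c² = ω_r¹ ⇒ overall = 47/34 × 48/35 = 1128/595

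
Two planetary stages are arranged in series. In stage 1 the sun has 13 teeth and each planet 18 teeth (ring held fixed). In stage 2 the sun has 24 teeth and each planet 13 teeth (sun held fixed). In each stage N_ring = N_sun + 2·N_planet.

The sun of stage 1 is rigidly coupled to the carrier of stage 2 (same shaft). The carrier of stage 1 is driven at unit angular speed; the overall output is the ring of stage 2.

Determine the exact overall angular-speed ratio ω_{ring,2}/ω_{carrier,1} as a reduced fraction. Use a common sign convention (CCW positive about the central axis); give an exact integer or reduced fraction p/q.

Stage 1: N_ring = 13 + 2·18 = 49
Stage 1: 13(ω_s−ω_c) = −49(ω_r−ω_c),  ω_r=0, ω_c=1
Stage 1: ω_s = 1 − (49/13)(0−1) = 62/13
  ⇒ ω_s¹/ω_c¹ = 62/13
Stage 2: N_ring = 24 + 2·13 = 50
Stage 2: 24(ω_s−ω_c) = −50(ω_r−ω_c),  ω_s=0, ω_c=1
Stage 2: ω_r = 1 − (24/50)(0−1) = 37/25
  ⇒ ω_r²/ω_c² = 37/25
Coupling ω_c² = ω_s¹ ⇒ overall = 62/13 × 37/25 = 2294/325

2294/325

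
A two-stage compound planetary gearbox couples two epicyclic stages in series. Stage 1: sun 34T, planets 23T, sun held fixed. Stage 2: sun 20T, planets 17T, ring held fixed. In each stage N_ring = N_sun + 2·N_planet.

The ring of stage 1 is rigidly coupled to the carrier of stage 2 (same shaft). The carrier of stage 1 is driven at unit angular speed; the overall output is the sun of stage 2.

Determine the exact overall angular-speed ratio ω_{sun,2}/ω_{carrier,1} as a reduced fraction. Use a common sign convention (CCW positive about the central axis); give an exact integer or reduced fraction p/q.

Stage 1: N_ring = 34 + 2·23 = 80
Stage 1: 34(ω_s−ω_c) = −80(ω_r−ω_c),  ω_s=0, ω_c=1
Stage 1: ω_r = 1 − (34/80)(0−1) = 57/40
  ⇒ ω_r¹/ω_c¹ = 57/40
Stage 2: N_ring = 20 + 2·17 = 54
Stage 2: 20(ω_s−ω_c) = −54(ω_r−ω_c),  ω_r=0, ω_c=1
Stage 2: ω_s = 1 − (54/20)(0−1) = 37/10
  ⇒ ω_s²/ω_c² = 37/10
Coupling ω_c² = ω_r¹ ⇒ overall = 57/40 × 37/10 = 2109/400

2109/400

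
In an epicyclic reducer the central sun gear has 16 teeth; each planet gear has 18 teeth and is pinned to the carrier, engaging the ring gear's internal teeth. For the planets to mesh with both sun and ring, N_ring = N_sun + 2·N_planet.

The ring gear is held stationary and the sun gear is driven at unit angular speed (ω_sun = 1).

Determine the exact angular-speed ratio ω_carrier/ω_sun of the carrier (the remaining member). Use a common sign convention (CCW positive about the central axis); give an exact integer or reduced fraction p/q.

4/17

N_ring = 16 + 2·18 = 52
16(ω_s−ω_c) = −52(ω_r−ω_c),  ω_r=0, ω_s=1
16(1−ω_c) = −52(0−ω_c)  ⇒  68ω_c = 16  ⇒  ω_c = 4/17
ω_c/ω_s = 4/17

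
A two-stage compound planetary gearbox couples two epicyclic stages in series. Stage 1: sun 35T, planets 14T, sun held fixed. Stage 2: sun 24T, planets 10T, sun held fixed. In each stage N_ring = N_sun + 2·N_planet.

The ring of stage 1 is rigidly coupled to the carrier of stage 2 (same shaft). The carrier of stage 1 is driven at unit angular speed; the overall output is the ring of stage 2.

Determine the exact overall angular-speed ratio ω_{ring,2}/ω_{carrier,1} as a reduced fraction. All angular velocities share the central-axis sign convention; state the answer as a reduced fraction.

Stage 1: N_ring = 35 + 2·14 = 63
Stage 1: 35(ω_s−ω_c) = −63(ω_r−ω_c),  ω_s=0, ω_c=1
Stage 1: ω_r = 1 − (35/63)(0−1) = 14/9
  ⇒ ω_r¹/ω_c¹ = 14/9
Stage 2: N_ring = 24 + 2·10 = 44
Stage 2: 24(ω_s−ω_c) = −44(ω_r−ω_c),  ω_s=0, ω_c=1
Stage 2: ω_r = 1 − (24/44)(0−1) = 17/11
  ⇒ ω_r²/ω_c² = 17/11
Coupling ω_c² = ω_r¹ ⇒ overall = 14/9 × 17/11 = 238/99

238/99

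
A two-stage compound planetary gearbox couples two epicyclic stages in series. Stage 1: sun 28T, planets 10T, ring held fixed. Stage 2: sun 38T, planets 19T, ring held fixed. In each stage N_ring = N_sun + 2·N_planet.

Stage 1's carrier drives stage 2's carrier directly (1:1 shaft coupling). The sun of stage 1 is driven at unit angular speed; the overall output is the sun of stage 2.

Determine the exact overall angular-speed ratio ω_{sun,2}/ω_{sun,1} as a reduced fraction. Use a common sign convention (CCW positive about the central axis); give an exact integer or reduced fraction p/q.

21/19

Stage 1: N_ring = 28 + 2·10 = 48
Stage 1: 28(ω_s−ω_c) = −48(ω_r−ω_c),  ω_r=0, ω_s=1
Stage 1: 28(1−ω_c) = −48(0−ω_c)  ⇒  76ω_c = 28  ⇒  ω_c = 7/19
  ⇒ ω_c¹/ω_s¹ = 7/19
Stage 2: N_ring = 38 + 2·19 = 76
Stage 2: 38(ω_s−ω_c) = −76(ω_r−ω_c),  ω_r=0, ω_c=1
Stage 2: ω_s = 1 − (76/38)(0−1) = 3
  ⇒ ω_s²/ω_c² = 3
Coupling ω_c² = ω_c¹ ⇒ overall = 7/19 × 3 = 21/19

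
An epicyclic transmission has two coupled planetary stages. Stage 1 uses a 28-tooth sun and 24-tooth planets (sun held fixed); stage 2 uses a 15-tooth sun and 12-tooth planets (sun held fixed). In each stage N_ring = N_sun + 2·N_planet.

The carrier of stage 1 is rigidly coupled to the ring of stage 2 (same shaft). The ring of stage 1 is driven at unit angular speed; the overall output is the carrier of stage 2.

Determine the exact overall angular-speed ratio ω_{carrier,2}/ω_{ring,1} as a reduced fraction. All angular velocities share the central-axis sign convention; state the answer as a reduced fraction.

19/36

Stage 1: N_ring = 28 + 2·24 = 76
Stage 1: 28(ω_s−ω_c) = −76(ω_r−ω_c),  ω_s=0, ω_r=1
Stage 1: 28(0−ω_c) = −76(1−ω_c)  ⇒  104ω_c = 76  ⇒  ω_c = 19/26
  ⇒ ω_c¹/ω_r¹ = 19/26
Stage 2: N_ring = 15 + 2·12 = 39
Stage 2: 15(ω_s−ω_c) = −39(ω_r−ω_c),  ω_s=0, ω_r=1
Stage 2: 15(0−ω_c) = −39(1−ω_c)  ⇒  54ω_c = 39  ⇒  ω_c = 13/18
  ⇒ ω_c²/ω_r² = 13/18
Coupling ω_r² = ω_c¹ ⇒ overall = 19/26 × 13/18 = 19/36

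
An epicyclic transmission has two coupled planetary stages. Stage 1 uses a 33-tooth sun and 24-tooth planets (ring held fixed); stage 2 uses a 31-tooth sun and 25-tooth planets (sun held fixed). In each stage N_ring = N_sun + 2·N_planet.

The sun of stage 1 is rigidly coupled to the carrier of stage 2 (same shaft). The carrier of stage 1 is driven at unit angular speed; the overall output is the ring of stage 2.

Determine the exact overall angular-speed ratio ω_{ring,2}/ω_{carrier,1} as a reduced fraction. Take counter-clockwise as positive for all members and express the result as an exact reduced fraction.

Stage 1: N_ring = 33 + 2·24 = 81
Stage 1: 33(ω_s−ω_c) = −81(ω_r−ω_c),  ω_r=0, ω_c=1
Stage 1: ω_s = 1 − (81/33)(0−1) = 38/11
  ⇒ ω_s¹/ω_c¹ = 38/11
Stage 2: N_ring = 31 + 2·25 = 81
Stage 2: 31(ω_s−ω_c) = −81(ω_r−ω_c),  ω_s=0, ω_c=1
Stage 2: ω_r = 1 − (31/81)(0−1) = 112/81
  ⇒ ω_r²/ω_c² = 112/81
Coupling ω_c² = ω_s¹ ⇒ overall = 38/11 × 112/81 = 4256/891

4256/891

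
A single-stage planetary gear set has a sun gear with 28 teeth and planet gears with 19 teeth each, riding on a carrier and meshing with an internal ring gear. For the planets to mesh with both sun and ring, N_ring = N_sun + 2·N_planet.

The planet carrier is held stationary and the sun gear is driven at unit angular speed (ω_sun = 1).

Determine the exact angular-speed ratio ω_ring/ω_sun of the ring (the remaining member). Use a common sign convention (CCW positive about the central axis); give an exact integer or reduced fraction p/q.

N_ring = 28 + 2·19 = 66
28(ω_s−ω_c) = −66(ω_r−ω_c),  ω_c=0, ω_s=1
ω_r = 0 − (28/66)(1−0) = -14/33
ω_r/ω_s = -14/33

-14/33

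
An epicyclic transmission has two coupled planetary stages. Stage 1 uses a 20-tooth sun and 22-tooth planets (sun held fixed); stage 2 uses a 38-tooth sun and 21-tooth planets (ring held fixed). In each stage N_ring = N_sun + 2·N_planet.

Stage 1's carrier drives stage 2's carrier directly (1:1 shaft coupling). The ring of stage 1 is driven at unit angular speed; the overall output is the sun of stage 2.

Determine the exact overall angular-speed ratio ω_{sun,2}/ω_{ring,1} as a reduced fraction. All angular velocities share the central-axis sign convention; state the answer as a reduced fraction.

944/399

Stage 1: N_ring = 20 + 2·22 = 64
Stage 1: 20(ω_s−ω_c) = −64(ω_r−ω_c),  ω_s=0, ω_r=1
Stage 1: 20(0−ω_c) = −64(1−ω_c)  ⇒  84ω_c = 64  ⇒  ω_c = 16/21
  ⇒ ω_c¹/ω_r¹ = 16/21
Stage 2: N_ring = 38 + 2·21 = 80
Stage 2: 38(ω_s−ω_c) = −80(ω_r−ω_c),  ω_r=0, ω_c=1
Stage 2: ω_s = 1 − (80/38)(0−1) = 59/19
  ⇒ ω_s²/ω_c² = 59/19
Coupling ω_c² = ω_c¹ ⇒ overall = 16/21 × 59/19 = 944/399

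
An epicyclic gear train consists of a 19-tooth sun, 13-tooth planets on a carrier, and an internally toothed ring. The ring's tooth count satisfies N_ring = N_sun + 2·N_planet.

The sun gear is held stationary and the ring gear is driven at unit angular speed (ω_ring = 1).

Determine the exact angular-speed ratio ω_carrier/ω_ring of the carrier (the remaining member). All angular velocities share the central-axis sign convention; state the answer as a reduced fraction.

45/64

N_ring = 19 + 2·13 = 45
19(ω_s−ω_c) = −45(ω_r−ω_c),  ω_s=0, ω_r=1
19(0−ω_c) = −45(1−ω_c)  ⇒  64ω_c = 45  ⇒  ω_c = 45/64
ω_c/ω_r = 45/64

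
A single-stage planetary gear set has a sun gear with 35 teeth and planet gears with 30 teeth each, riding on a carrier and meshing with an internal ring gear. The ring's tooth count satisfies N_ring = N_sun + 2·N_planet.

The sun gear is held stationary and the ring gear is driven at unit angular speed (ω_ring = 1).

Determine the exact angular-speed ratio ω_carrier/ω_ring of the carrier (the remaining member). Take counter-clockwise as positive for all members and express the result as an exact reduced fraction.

N_ring = 35 + 2·30 = 95
35(ω_s−ω_c) = −95(ω_r−ω_c),  ω_s=0, ω_r=1
35(0−ω_c) = −95(1−ω_c)  ⇒  130ω_c = 95  ⇒  ω_c = 19/26
ω_c/ω_r = 19/26

19/26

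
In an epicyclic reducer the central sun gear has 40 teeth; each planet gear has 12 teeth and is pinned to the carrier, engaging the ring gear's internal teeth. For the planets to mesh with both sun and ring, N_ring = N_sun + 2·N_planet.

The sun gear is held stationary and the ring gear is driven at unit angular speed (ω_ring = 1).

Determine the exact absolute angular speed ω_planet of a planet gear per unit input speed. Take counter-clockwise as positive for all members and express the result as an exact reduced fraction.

N_ring = 40 + 2·12 = 64
40(ω_s−ω_c) = −64(ω_r−ω_c),  ω_s=0, ω_r=1
40(0−ω_c) = −64(1−ω_c)  ⇒  104ω_c = 64  ⇒  ω_c = 8/13
sun–planet: 40·(0−8/13) = −12·(ω_p−ω_c)  ⇒  ω_p−ω_c = −(40/12)·(-8/13) = 80/39
ω_p = 8/13 + 80/39 = 8/3

8/3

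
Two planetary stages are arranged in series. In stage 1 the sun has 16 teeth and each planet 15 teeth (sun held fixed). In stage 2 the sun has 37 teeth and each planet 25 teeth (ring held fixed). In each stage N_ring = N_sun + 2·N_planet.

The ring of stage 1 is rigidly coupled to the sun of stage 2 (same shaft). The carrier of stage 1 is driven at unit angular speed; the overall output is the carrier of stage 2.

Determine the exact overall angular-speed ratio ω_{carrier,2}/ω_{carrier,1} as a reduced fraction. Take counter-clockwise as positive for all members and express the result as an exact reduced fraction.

Stage 1: N_ring = 16 + 2·15 = 46
Stage 1: 16(ω_s−ω_c) = −46(ω_r−ω_c),  ω_s=0, ω_c=1
Stage 1: ω_r = 1 − (16/46)(0−1) = 31/23
  ⇒ ω_r¹/ω_c¹ = 31/23
Stage 2: N_ring = 37 + 2·25 = 87
Stage 2: 37(ω_s−ω_c) = −87(ω_r−ω_c),  ω_r=0, ω_s=1
Stage 2: 37(1−ω_c) = −87(0−ω_c)  ⇒  124ω_c = 37  ⇒  ω_c = 37/124
  ⇒ ω_c²/ω_s² = 37/124
Coupling ω_s² = ω_r¹ ⇒ overall = 31/23 × 37/124 = 37/92

37/92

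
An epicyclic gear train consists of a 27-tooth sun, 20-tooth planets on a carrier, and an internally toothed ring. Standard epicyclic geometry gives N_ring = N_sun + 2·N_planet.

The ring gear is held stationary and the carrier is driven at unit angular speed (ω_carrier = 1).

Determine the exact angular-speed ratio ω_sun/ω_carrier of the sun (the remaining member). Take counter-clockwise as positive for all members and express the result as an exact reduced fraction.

N_ring = 27 + 2·20 = 67
27(ω_s−ω_c) = −67(ω_r−ω_c),  ω_r=0, ω_c=1
ω_s = 1 − (67/27)(0−1) = 94/27
ω_s/ω_c = 94/27

94/27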